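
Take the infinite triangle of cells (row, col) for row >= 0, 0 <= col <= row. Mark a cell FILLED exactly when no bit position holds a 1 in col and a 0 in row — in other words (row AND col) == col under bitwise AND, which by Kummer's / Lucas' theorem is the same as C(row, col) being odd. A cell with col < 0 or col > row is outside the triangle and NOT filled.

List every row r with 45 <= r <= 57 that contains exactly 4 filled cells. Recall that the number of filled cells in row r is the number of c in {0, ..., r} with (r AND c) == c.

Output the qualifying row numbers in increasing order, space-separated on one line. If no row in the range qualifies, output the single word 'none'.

Row r has 2^popcount(r) filled cells, so we need popcount(r) = log2(4) = 2.
Scan r = 45..57 and keep those with exactly 2 one-bits:
r=45=101101 popcount=4 -> skip
r=46=101110 popcount=4 -> skip
r=47=101111 popcount=5 -> skip
r=48=110000 popcount=2 -> KEEP
r=49=110001 popcount=3 -> skip
r=50=110010 popcount=3 -> skip
r=51=110011 popcount=4 -> skip
r=52=110100 popcount=3 -> skip
r=53=110101 popcount=4 -> skip
r=54=110110 popcount=4 -> skip
r=55=110111 popcount=5 -> skip
r=56=111000 popcount=3 -> skip
r=57=111001 popcount=4 -> skip
Kept rows: 48

Answer: 48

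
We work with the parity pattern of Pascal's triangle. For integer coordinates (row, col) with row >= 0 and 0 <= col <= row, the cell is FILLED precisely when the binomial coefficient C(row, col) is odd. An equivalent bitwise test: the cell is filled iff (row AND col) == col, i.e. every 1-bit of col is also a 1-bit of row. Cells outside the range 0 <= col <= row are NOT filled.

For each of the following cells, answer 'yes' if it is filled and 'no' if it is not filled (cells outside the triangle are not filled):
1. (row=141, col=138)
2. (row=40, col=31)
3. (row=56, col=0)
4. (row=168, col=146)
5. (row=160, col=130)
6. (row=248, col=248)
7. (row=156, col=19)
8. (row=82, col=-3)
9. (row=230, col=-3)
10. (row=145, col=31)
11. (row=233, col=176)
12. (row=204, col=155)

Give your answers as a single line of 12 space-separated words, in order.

Answer: no no yes no no yes no no no no no no

Derivation:
(141,138): row=0b10001101, col=0b10001010, row AND col = 0b10001000 = 136; 136 != 138 -> empty
(40,31): row=0b101000, col=0b11111, row AND col = 0b1000 = 8; 8 != 31 -> empty
(56,0): row=0b111000, col=0b0, row AND col = 0b0 = 0; 0 == 0 -> filled
(168,146): row=0b10101000, col=0b10010010, row AND col = 0b10000000 = 128; 128 != 146 -> empty
(160,130): row=0b10100000, col=0b10000010, row AND col = 0b10000000 = 128; 128 != 130 -> empty
(248,248): row=0b11111000, col=0b11111000, row AND col = 0b11111000 = 248; 248 == 248 -> filled
(156,19): row=0b10011100, col=0b10011, row AND col = 0b10000 = 16; 16 != 19 -> empty
(82,-3): col outside [0, 82] -> not filled
(230,-3): col outside [0, 230] -> not filled
(145,31): row=0b10010001, col=0b11111, row AND col = 0b10001 = 17; 17 != 31 -> empty
(233,176): row=0b11101001, col=0b10110000, row AND col = 0b10100000 = 160; 160 != 176 -> empty
(204,155): row=0b11001100, col=0b10011011, row AND col = 0b10001000 = 136; 136 != 155 -> empty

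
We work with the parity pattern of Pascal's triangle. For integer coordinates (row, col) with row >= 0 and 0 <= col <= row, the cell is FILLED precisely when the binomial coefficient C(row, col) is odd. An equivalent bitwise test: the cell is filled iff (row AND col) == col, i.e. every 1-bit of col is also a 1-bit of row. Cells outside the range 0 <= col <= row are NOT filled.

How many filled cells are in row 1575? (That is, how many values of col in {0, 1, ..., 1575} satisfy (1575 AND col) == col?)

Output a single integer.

1575 in binary = 11000100111
popcount(1575) = number of 1-bits in 11000100111 = 6
A col c satisfies (1575 AND c) == c iff every set bit of c is also set in 1575; each of the 6 set bits of 1575 can independently be on or off in c.
count = 2^6 = 64

Answer: 64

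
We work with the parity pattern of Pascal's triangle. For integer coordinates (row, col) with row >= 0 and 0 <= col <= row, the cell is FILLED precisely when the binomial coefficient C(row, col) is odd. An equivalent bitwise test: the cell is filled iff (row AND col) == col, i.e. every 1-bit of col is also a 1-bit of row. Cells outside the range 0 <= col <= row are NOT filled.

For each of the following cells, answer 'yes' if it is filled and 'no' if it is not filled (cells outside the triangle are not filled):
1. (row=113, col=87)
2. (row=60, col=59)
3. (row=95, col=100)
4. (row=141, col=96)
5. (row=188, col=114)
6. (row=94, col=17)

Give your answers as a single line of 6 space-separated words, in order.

Answer: no no no no no no

Derivation:
(113,87): row=0b1110001, col=0b1010111, row AND col = 0b1010001 = 81; 81 != 87 -> empty
(60,59): row=0b111100, col=0b111011, row AND col = 0b111000 = 56; 56 != 59 -> empty
(95,100): col outside [0, 95] -> not filled
(141,96): row=0b10001101, col=0b1100000, row AND col = 0b0 = 0; 0 != 96 -> empty
(188,114): row=0b10111100, col=0b1110010, row AND col = 0b110000 = 48; 48 != 114 -> empty
(94,17): row=0b1011110, col=0b10001, row AND col = 0b10000 = 16; 16 != 17 -> empty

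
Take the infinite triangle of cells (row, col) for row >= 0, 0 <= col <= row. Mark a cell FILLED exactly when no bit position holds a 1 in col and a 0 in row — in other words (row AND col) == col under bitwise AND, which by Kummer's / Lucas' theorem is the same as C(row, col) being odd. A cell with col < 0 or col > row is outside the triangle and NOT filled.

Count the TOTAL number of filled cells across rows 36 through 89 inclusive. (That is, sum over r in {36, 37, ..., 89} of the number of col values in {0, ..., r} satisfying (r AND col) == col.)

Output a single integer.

r36=100100 pc2: +4 =4
r37=100101 pc3: +8 =12
r38=100110 pc3: +8 =20
r39=100111 pc4: +16 =36
r40=101000 pc2: +4 =40
r41=101001 pc3: +8 =48
r42=101010 pc3: +8 =56
r43=101011 pc4: +16 =72
r44=101100 pc3: +8 =80
r45=101101 pc4: +16 =96
r46=101110 pc4: +16 =112
r47=101111 pc5: +32 =144
r48=110000 pc2: +4 =148
r49=110001 pc3: +8 =156
r50=110010 pc3: +8 =164
r51=110011 pc4: +16 =180
r52=110100 pc3: +8 =188
r53=110101 pc4: +16 =204
r54=110110 pc4: +16 =220
r55=110111 pc5: +32 =252
r56=111000 pc3: +8 =260
r57=111001 pc4: +16 =276
r58=111010 pc4: +16 =292
r59=111011 pc5: +32 =324
r60=111100 pc4: +16 =340
r61=111101 pc5: +32 =372
r62=111110 pc5: +32 =404
r63=111111 pc6: +64 =468
r64=1000000 pc1: +2 =470
r65=1000001 pc2: +4 =474
r66=1000010 pc2: +4 =478
r67=1000011 pc3: +8 =486
r68=1000100 pc2: +4 =490
r69=1000101 pc3: +8 =498
r70=1000110 pc3: +8 =506
r71=1000111 pc4: +16 =522
r72=1001000 pc2: +4 =526
r73=1001001 pc3: +8 =534
r74=1001010 pc3: +8 =542
r75=1001011 pc4: +16 =558
r76=1001100 pc3: +8 =566
r77=1001101 pc4: +16 =582
r78=1001110 pc4: +16 =598
r79=1001111 pc5: +32 =630
r80=1010000 pc2: +4 =634
r81=1010001 pc3: +8 =642
r82=1010010 pc3: +8 =650
r83=1010011 pc4: +16 =666
r84=1010100 pc3: +8 =674
r85=1010101 pc4: +16 =690
r86=1010110 pc4: +16 =706
r87=1010111 pc5: +32 =738
r88=1011000 pc3: +8 =746
r89=1011001 pc4: +16 =762

Answer: 762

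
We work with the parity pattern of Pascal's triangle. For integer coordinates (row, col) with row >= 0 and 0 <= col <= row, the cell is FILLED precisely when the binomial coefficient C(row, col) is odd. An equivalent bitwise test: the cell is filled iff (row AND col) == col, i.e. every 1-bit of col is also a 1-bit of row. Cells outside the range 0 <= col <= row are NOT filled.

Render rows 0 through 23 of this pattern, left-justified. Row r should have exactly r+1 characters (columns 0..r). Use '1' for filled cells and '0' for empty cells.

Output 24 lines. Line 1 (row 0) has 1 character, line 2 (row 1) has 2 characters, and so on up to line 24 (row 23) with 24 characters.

r0=0: 1
r1=1: 11
r2=10: 101
r3=11: 1111
r4=100: 10001
r5=101: 110011
r6=110: 1010101
r7=111: 11111111
r8=1000: 100000001
r9=1001: 1100000011
r10=1010: 10100000101
r11=1011: 111100001111
r12=1100: 1000100010001
r13=1101: 11001100110011
r14=1110: 101010101010101
r15=1111: 1111111111111111
r16=10000: 10000000000000001
r17=10001: 110000000000000011
r18=10010: 1010000000000000101
r19=10011: 11110000000000001111
r20=10100: 100010000000000010001
r21=10101: 1100110000000000110011
r22=10110: 10101010000000001010101
r23=10111: 111111110000000011111111

Answer: 1
11
101
1111
10001
110011
1010101
11111111
100000001
1100000011
10100000101
111100001111
1000100010001
11001100110011
101010101010101
1111111111111111
10000000000000001
110000000000000011
1010000000000000101
11110000000000001111
100010000000000010001
1100110000000000110011
10101010000000001010101
111111110000000011111111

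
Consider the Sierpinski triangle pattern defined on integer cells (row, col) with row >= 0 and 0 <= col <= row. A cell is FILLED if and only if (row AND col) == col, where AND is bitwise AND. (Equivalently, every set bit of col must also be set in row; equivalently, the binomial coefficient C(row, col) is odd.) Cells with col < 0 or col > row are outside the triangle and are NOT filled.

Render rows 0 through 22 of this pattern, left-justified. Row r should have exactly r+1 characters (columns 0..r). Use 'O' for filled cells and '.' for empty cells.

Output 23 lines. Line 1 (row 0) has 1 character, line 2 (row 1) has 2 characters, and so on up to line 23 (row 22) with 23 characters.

r0=0: O
r1=1: OO
r2=10: O.O
r3=11: OOOO
r4=100: O...O
r5=101: OO..OO
r6=110: O.O.O.O
r7=111: OOOOOOOO
r8=1000: O.......O
r9=1001: OO......OO
r10=1010: O.O.....O.O
r11=1011: OOOO....OOOO
r12=1100: O...O...O...O
r13=1101: OO..OO..OO..OO
r14=1110: O.O.O.O.O.O.O.O
r15=1111: OOOOOOOOOOOOOOOO
r16=10000: O...............O
r17=10001: OO..............OO
r18=10010: O.O.............O.O
r19=10011: OOOO............OOOO
r20=10100: O...O...........O...O
r21=10101: OO..OO..........OO..OO
r22=10110: O.O.O.O.........O.O.O.O

Answer: O
OO
O.O
OOOO
O...O
OO..OO
O.O.O.O
OOOOOOOO
O.......O
OO......OO
O.O.....O.O
OOOO....OOOO
O...O...O...O
OO..OO..OO..OO
O.O.O.O.O.O.O.O
OOOOOOOOOOOOOOOO
O...............O
OO..............OO
O.O.............O.O
OOOO............OOOO
O...O...........O...O
OO..OO..........OO..OO
O.O.O.O.........O.O.O.O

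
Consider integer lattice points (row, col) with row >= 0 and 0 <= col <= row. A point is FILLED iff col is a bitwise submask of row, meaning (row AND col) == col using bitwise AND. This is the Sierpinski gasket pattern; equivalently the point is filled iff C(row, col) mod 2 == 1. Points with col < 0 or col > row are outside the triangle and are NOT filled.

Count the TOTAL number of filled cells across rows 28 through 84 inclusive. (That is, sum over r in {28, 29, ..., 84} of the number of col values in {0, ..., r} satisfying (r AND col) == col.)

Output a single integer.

r28=11100 pc3: +8 =8
r29=11101 pc4: +16 =24
r30=11110 pc4: +16 =40
r31=11111 pc5: +32 =72
r32=100000 pc1: +2 =74
r33=100001 pc2: +4 =78
r34=100010 pc2: +4 =82
r35=100011 pc3: +8 =90
r36=100100 pc2: +4 =94
r37=100101 pc3: +8 =102
r38=100110 pc3: +8 =110
r39=100111 pc4: +16 =126
r40=101000 pc2: +4 =130
r41=101001 pc3: +8 =138
r42=101010 pc3: +8 =146
r43=101011 pc4: +16 =162
r44=101100 pc3: +8 =170
r45=101101 pc4: +16 =186
r46=101110 pc4: +16 =202
r47=101111 pc5: +32 =234
r48=110000 pc2: +4 =238
r49=110001 pc3: +8 =246
r50=110010 pc3: +8 =254
r51=110011 pc4: +16 =270
r52=110100 pc3: +8 =278
r53=110101 pc4: +16 =294
r54=110110 pc4: +16 =310
r55=110111 pc5: +32 =342
r56=111000 pc3: +8 =350
r57=111001 pc4: +16 =366
r58=111010 pc4: +16 =382
r59=111011 pc5: +32 =414
r60=111100 pc4: +16 =430
r61=111101 pc5: +32 =462
r62=111110 pc5: +32 =494
r63=111111 pc6: +64 =558
r64=1000000 pc1: +2 =560
r65=1000001 pc2: +4 =564
r66=1000010 pc2: +4 =568
r67=1000011 pc3: +8 =576
r68=1000100 pc2: +4 =580
r69=1000101 pc3: +8 =588
r70=1000110 pc3: +8 =596
r71=1000111 pc4: +16 =612
r72=1001000 pc2: +4 =616
r73=1001001 pc3: +8 =624
r74=1001010 pc3: +8 =632
r75=1001011 pc4: +16 =648
r76=1001100 pc3: +8 =656
r77=1001101 pc4: +16 =672
r78=1001110 pc4: +16 =688
r79=1001111 pc5: +32 =720
r80=1010000 pc2: +4 =724
r81=1010001 pc3: +8 =732
r82=1010010 pc3: +8 =740
r83=1010011 pc4: +16 =756
r84=1010100 pc3: +8 =764

Answer: 764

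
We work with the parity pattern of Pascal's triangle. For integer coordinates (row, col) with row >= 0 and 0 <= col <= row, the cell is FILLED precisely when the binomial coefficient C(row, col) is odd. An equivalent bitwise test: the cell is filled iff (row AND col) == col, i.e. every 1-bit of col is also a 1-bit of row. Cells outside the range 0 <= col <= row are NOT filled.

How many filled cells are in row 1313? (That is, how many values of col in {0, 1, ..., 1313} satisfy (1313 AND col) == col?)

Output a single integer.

1313 in binary = 10100100001
popcount(1313) = number of 1-bits in 10100100001 = 4
A col c satisfies (1313 AND c) == c iff every set bit of c is also set in 1313; each of the 4 set bits of 1313 can independently be on or off in c.
count = 2^4 = 16

Answer: 16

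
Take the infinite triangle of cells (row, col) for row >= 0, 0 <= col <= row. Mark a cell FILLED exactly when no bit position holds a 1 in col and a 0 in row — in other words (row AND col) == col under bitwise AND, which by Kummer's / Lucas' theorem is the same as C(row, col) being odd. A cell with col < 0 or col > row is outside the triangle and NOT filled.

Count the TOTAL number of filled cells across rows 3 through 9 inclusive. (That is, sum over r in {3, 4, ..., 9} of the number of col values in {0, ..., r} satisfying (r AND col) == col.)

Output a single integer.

r3=11 pc2: +4 =4
r4=100 pc1: +2 =6
r5=101 pc2: +4 =10
r6=110 pc2: +4 =14
r7=111 pc3: +8 =22
r8=1000 pc1: +2 =24
r9=1001 pc2: +4 =28

Answer: 28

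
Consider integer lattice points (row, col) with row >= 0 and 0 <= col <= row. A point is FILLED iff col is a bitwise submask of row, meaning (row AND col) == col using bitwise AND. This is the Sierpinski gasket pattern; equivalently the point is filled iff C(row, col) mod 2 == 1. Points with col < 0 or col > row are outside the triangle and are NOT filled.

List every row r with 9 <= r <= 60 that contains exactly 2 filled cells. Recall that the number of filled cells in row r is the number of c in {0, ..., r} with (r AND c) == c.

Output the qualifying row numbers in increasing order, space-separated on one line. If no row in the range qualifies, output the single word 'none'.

Answer: 16 32

Derivation:
Row r has 2^popcount(r) filled cells, so we need popcount(r) = log2(2) = 1.
Scan r = 9..60 and keep those with exactly 1 one-bits:
r=9=1001 popcount=2 -> skip
r=10=1010 popcount=2 -> skip
r=11=1011 popcount=3 -> skip
r=12=1100 popcount=2 -> skip
r=13=1101 popcount=3 -> skip
r=14=1110 popcount=3 -> skip
r=15=1111 popcount=4 -> skip
r=16=10000 popcount=1 -> KEEP
r=17=10001 popcount=2 -> skip
r=18=10010 popcount=2 -> skip
r=19=10011 popcount=3 -> skip
r=20=10100 popcount=2 -> skip
r=21=10101 popcount=3 -> skip
r=22=10110 popcount=3 -> skip
r=23=10111 popcount=4 -> skip
r=24=11000 popcount=2 -> skip
r=25=11001 popcount=3 -> skip
r=26=11010 popcount=3 -> skip
r=27=11011 popcount=4 -> skip
r=28=11100 popcount=3 -> skip
r=29=11101 popcount=4 -> skip
r=30=11110 popcount=4 -> skip
r=31=11111 popcount=5 -> skip
r=32=100000 popcount=1 -> KEEP
r=33=100001 popcount=2 -> skip
r=34=100010 popcount=2 -> skip
r=35=100011 popcount=3 -> skip
r=36=100100 popcount=2 -> skip
r=37=100101 popcount=3 -> skip
r=38=100110 popcount=3 -> skip
r=39=100111 popcount=4 -> skip
r=40=101000 popcount=2 -> skip
r=41=101001 popcount=3 -> skip
r=42=101010 popcount=3 -> skip
r=43=101011 popcount=4 -> skip
r=44=101100 popcount=3 -> skip
r=45=101101 popcount=4 -> skip
r=46=101110 popcount=4 -> skip
r=47=101111 popcount=5 -> skip
r=48=110000 popcount=2 -> skip
r=49=110001 popcount=3 -> skip
r=50=110010 popcount=3 -> skip
r=51=110011 popcount=4 -> skip
r=52=110100 popcount=3 -> skip
r=53=110101 popcount=4 -> skip
r=54=110110 popcount=4 -> skip
r=55=110111 popcount=5 -> skip
r=56=111000 popcount=3 -> skip
r=57=111001 popcount=4 -> skip
r=58=111010 popcount=4 -> skip
r=59=111011 popcount=5 -> skip
r=60=111100 popcount=4 -> skip
Kept rows: 16 32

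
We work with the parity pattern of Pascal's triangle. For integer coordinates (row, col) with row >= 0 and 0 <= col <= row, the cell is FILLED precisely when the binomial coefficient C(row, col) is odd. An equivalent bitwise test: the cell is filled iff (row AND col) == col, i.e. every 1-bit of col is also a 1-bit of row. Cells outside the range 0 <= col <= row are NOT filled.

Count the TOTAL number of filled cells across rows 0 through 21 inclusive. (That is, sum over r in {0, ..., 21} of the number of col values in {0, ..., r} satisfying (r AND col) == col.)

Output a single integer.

r0=0 pc0: +1 =1
r1=1 pc1: +2 =3
r2=10 pc1: +2 =5
r3=11 pc2: +4 =9
r4=100 pc1: +2 =11
r5=101 pc2: +4 =15
r6=110 pc2: +4 =19
r7=111 pc3: +8 =27
r8=1000 pc1: +2 =29
r9=1001 pc2: +4 =33
r10=1010 pc2: +4 =37
r11=1011 pc3: +8 =45
r12=1100 pc2: +4 =49
r13=1101 pc3: +8 =57
r14=1110 pc3: +8 =65
r15=1111 pc4: +16 =81
r16=10000 pc1: +2 =83
r17=10001 pc2: +4 =87
r18=10010 pc2: +4 =91
r19=10011 pc3: +8 =99
r20=10100 pc2: +4 =103
r21=10101 pc3: +8 =111

Answer: 111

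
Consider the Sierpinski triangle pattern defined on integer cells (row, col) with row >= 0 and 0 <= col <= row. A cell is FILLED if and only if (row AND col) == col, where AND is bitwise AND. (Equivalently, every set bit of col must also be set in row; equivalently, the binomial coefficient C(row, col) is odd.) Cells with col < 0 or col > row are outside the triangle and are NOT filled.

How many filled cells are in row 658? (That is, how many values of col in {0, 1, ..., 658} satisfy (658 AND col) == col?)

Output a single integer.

658 in binary = 1010010010
popcount(658) = number of 1-bits in 1010010010 = 4
A col c satisfies (658 AND c) == c iff every set bit of c is also set in 658; each of the 4 set bits of 658 can independently be on or off in c.
count = 2^4 = 16

Answer: 16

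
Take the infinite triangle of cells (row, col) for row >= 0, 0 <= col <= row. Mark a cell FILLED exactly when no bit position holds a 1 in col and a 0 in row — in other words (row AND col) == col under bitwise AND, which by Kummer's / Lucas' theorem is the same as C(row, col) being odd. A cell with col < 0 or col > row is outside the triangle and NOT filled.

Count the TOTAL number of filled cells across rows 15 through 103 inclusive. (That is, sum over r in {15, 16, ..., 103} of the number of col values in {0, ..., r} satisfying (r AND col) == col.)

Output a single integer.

Answer: 1258

Derivation:
r15=1111 pc4: +16 =16
r16=10000 pc1: +2 =18
r17=10001 pc2: +4 =22
r18=10010 pc2: +4 =26
r19=10011 pc3: +8 =34
r20=10100 pc2: +4 =38
r21=10101 pc3: +8 =46
r22=10110 pc3: +8 =54
r23=10111 pc4: +16 =70
r24=11000 pc2: +4 =74
r25=11001 pc3: +8 =82
r26=11010 pc3: +8 =90
r27=11011 pc4: +16 =106
r28=11100 pc3: +8 =114
r29=11101 pc4: +16 =130
r30=11110 pc4: +16 =146
r31=11111 pc5: +32 =178
r32=100000 pc1: +2 =180
r33=100001 pc2: +4 =184
r34=100010 pc2: +4 =188
r35=100011 pc3: +8 =196
r36=100100 pc2: +4 =200
r37=100101 pc3: +8 =208
r38=100110 pc3: +8 =216
r39=100111 pc4: +16 =232
r40=101000 pc2: +4 =236
r41=101001 pc3: +8 =244
r42=101010 pc3: +8 =252
r43=101011 pc4: +16 =268
r44=101100 pc3: +8 =276
r45=101101 pc4: +16 =292
r46=101110 pc4: +16 =308
r47=101111 pc5: +32 =340
r48=110000 pc2: +4 =344
r49=110001 pc3: +8 =352
r50=110010 pc3: +8 =360
r51=110011 pc4: +16 =376
r52=110100 pc3: +8 =384
r53=110101 pc4: +16 =400
r54=110110 pc4: +16 =416
r55=110111 pc5: +32 =448
r56=111000 pc3: +8 =456
r57=111001 pc4: +16 =472
r58=111010 pc4: +16 =488
r59=111011 pc5: +32 =520
r60=111100 pc4: +16 =536
r61=111101 pc5: +32 =568
r62=111110 pc5: +32 =600
r63=111111 pc6: +64 =664
r64=1000000 pc1: +2 =666
r65=1000001 pc2: +4 =670
r66=1000010 pc2: +4 =674
r67=1000011 pc3: +8 =682
r68=1000100 pc2: +4 =686
r69=1000101 pc3: +8 =694
r70=1000110 pc3: +8 =702
r71=1000111 pc4: +16 =718
r72=1001000 pc2: +4 =722
r73=1001001 pc3: +8 =730
r74=1001010 pc3: +8 =738
r75=1001011 pc4: +16 =754
r76=1001100 pc3: +8 =762
r77=1001101 pc4: +16 =778
r78=1001110 pc4: +16 =794
r79=1001111 pc5: +32 =826
r80=1010000 pc2: +4 =830
r81=1010001 pc3: +8 =838
r82=1010010 pc3: +8 =846
r83=1010011 pc4: +16 =862
r84=1010100 pc3: +8 =870
r85=1010101 pc4: +16 =886
r86=1010110 pc4: +16 =902
r87=1010111 pc5: +32 =934
r88=1011000 pc3: +8 =942
r89=1011001 pc4: +16 =958
r90=1011010 pc4: +16 =974
r91=1011011 pc5: +32 =1006
r92=1011100 pc4: +16 =1022
r93=1011101 pc5: +32 =1054
r94=1011110 pc5: +32 =1086
r95=1011111 pc6: +64 =1150
r96=1100000 pc2: +4 =1154
r97=1100001 pc3: +8 =1162
r98=1100010 pc3: +8 =1170
r99=1100011 pc4: +16 =1186
r100=1100100 pc3: +8 =1194
r101=1100101 pc4: +16 =1210
r102=1100110 pc4: +16 =1226
r103=1100111 pc5: +32 =1258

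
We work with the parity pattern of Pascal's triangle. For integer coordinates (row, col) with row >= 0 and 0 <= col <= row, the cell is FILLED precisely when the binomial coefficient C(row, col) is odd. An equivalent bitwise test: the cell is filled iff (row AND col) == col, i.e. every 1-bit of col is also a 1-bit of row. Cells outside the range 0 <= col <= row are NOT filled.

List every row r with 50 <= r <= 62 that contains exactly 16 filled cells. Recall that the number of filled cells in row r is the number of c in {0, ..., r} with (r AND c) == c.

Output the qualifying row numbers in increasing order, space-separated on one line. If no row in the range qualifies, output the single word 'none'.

Answer: 51 53 54 57 58 60

Derivation:
Row r has 2^popcount(r) filled cells, so we need popcount(r) = log2(16) = 4.
Scan r = 50..62 and keep those with exactly 4 one-bits:
r=50=110010 popcount=3 -> skip
r=51=110011 popcount=4 -> KEEP
r=52=110100 popcount=3 -> skip
r=53=110101 popcount=4 -> KEEP
r=54=110110 popcount=4 -> KEEP
r=55=110111 popcount=5 -> skip
r=56=111000 popcount=3 -> skip
r=57=111001 popcount=4 -> KEEP
r=58=111010 popcount=4 -> KEEP
r=59=111011 popcount=5 -> skip
r=60=111100 popcount=4 -> KEEP
r=61=111101 popcount=5 -> skip
r=62=111110 popcount=5 -> skip
Kept rows: 51 53 54 57 58 60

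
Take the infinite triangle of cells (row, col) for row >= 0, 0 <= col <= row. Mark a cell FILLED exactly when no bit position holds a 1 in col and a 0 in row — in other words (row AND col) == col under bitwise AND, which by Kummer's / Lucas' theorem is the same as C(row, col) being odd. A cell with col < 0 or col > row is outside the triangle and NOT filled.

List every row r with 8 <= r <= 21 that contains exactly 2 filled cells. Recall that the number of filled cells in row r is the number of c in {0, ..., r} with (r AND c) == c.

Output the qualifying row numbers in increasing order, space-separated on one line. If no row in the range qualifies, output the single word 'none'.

Answer: 8 16

Derivation:
Row r has 2^popcount(r) filled cells, so we need popcount(r) = log2(2) = 1.
Scan r = 8..21 and keep those with exactly 1 one-bits:
r=8=1000 popcount=1 -> KEEP
r=9=1001 popcount=2 -> skip
r=10=1010 popcount=2 -> skip
r=11=1011 popcount=3 -> skip
r=12=1100 popcount=2 -> skip
r=13=1101 popcount=3 -> skip
r=14=1110 popcount=3 -> skip
r=15=1111 popcount=4 -> skip
r=16=10000 popcount=1 -> KEEP
r=17=10001 popcount=2 -> skip
r=18=10010 popcount=2 -> skip
r=19=10011 popcount=3 -> skip
r=20=10100 popcount=2 -> skip
r=21=10101 popcount=3 -> skip
Kept rows: 8 16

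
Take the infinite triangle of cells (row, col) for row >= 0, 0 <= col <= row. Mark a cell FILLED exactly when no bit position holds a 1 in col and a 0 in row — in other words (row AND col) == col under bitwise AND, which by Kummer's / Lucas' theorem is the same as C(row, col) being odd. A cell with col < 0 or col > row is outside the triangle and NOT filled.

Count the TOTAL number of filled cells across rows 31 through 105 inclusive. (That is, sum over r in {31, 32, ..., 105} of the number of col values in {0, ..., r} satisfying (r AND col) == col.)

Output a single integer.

r31=11111 pc5: +32 =32
r32=100000 pc1: +2 =34
r33=100001 pc2: +4 =38
r34=100010 pc2: +4 =42
r35=100011 pc3: +8 =50
r36=100100 pc2: +4 =54
r37=100101 pc3: +8 =62
r38=100110 pc3: +8 =70
r39=100111 pc4: +16 =86
r40=101000 pc2: +4 =90
r41=101001 pc3: +8 =98
r42=101010 pc3: +8 =106
r43=101011 pc4: +16 =122
r44=101100 pc3: +8 =130
r45=101101 pc4: +16 =146
r46=101110 pc4: +16 =162
r47=101111 pc5: +32 =194
r48=110000 pc2: +4 =198
r49=110001 pc3: +8 =206
r50=110010 pc3: +8 =214
r51=110011 pc4: +16 =230
r52=110100 pc3: +8 =238
r53=110101 pc4: +16 =254
r54=110110 pc4: +16 =270
r55=110111 pc5: +32 =302
r56=111000 pc3: +8 =310
r57=111001 pc4: +16 =326
r58=111010 pc4: +16 =342
r59=111011 pc5: +32 =374
r60=111100 pc4: +16 =390
r61=111101 pc5: +32 =422
r62=111110 pc5: +32 =454
r63=111111 pc6: +64 =518
r64=1000000 pc1: +2 =520
r65=1000001 pc2: +4 =524
r66=1000010 pc2: +4 =528
r67=1000011 pc3: +8 =536
r68=1000100 pc2: +4 =540
r69=1000101 pc3: +8 =548
r70=1000110 pc3: +8 =556
r71=1000111 pc4: +16 =572
r72=1001000 pc2: +4 =576
r73=1001001 pc3: +8 =584
r74=1001010 pc3: +8 =592
r75=1001011 pc4: +16 =608
r76=1001100 pc3: +8 =616
r77=1001101 pc4: +16 =632
r78=1001110 pc4: +16 =648
r79=1001111 pc5: +32 =680
r80=1010000 pc2: +4 =684
r81=1010001 pc3: +8 =692
r82=1010010 pc3: +8 =700
r83=1010011 pc4: +16 =716
r84=1010100 pc3: +8 =724
r85=1010101 pc4: +16 =740
r86=1010110 pc4: +16 =756
r87=1010111 pc5: +32 =788
r88=1011000 pc3: +8 =796
r89=1011001 pc4: +16 =812
r90=1011010 pc4: +16 =828
r91=1011011 pc5: +32 =860
r92=1011100 pc4: +16 =876
r93=1011101 pc5: +32 =908
r94=1011110 pc5: +32 =940
r95=1011111 pc6: +64 =1004
r96=1100000 pc2: +4 =1008
r97=1100001 pc3: +8 =1016
r98=1100010 pc3: +8 =1024
r99=1100011 pc4: +16 =1040
r100=1100100 pc3: +8 =1048
r101=1100101 pc4: +16 =1064
r102=1100110 pc4: +16 =1080
r103=1100111 pc5: +32 =1112
r104=1101000 pc3: +8 =1120
r105=1101001 pc4: +16 =1136

Answer: 1136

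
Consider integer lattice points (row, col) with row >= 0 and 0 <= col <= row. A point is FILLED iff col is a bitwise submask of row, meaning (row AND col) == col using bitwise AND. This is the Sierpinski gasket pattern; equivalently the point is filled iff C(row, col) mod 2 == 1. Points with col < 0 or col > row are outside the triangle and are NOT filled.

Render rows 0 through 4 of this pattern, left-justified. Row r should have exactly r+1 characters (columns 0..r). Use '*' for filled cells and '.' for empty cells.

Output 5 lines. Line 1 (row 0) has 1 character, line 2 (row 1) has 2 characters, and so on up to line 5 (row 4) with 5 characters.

Answer: *
**
*.*
****
*...*

Derivation:
r0=0: *
r1=1: **
r2=10: *.*
r3=11: ****
r4=100: *...*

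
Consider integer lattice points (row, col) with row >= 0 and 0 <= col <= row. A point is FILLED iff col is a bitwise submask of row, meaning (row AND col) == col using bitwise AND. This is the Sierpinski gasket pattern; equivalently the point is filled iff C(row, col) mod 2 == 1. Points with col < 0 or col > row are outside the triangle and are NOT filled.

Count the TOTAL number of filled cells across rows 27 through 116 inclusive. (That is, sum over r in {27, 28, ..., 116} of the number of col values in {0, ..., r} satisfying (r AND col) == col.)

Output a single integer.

Answer: 1472

Derivation:
r27=11011 pc4: +16 =16
r28=11100 pc3: +8 =24
r29=11101 pc4: +16 =40
r30=11110 pc4: +16 =56
r31=11111 pc5: +32 =88
r32=100000 pc1: +2 =90
r33=100001 pc2: +4 =94
r34=100010 pc2: +4 =98
r35=100011 pc3: +8 =106
r36=100100 pc2: +4 =110
r37=100101 pc3: +8 =118
r38=100110 pc3: +8 =126
r39=100111 pc4: +16 =142
r40=101000 pc2: +4 =146
r41=101001 pc3: +8 =154
r42=101010 pc3: +8 =162
r43=101011 pc4: +16 =178
r44=101100 pc3: +8 =186
r45=101101 pc4: +16 =202
r46=101110 pc4: +16 =218
r47=101111 pc5: +32 =250
r48=110000 pc2: +4 =254
r49=110001 pc3: +8 =262
r50=110010 pc3: +8 =270
r51=110011 pc4: +16 =286
r52=110100 pc3: +8 =294
r53=110101 pc4: +16 =310
r54=110110 pc4: +16 =326
r55=110111 pc5: +32 =358
r56=111000 pc3: +8 =366
r57=111001 pc4: +16 =382
r58=111010 pc4: +16 =398
r59=111011 pc5: +32 =430
r60=111100 pc4: +16 =446
r61=111101 pc5: +32 =478
r62=111110 pc5: +32 =510
r63=111111 pc6: +64 =574
r64=1000000 pc1: +2 =576
r65=1000001 pc2: +4 =580
r66=1000010 pc2: +4 =584
r67=1000011 pc3: +8 =592
r68=1000100 pc2: +4 =596
r69=1000101 pc3: +8 =604
r70=1000110 pc3: +8 =612
r71=1000111 pc4: +16 =628
r72=1001000 pc2: +4 =632
r73=1001001 pc3: +8 =640
r74=1001010 pc3: +8 =648
r75=1001011 pc4: +16 =664
r76=1001100 pc3: +8 =672
r77=1001101 pc4: +16 =688
r78=1001110 pc4: +16 =704
r79=1001111 pc5: +32 =736
r80=1010000 pc2: +4 =740
r81=1010001 pc3: +8 =748
r82=1010010 pc3: +8 =756
r83=1010011 pc4: +16 =772
r84=1010100 pc3: +8 =780
r85=1010101 pc4: +16 =796
r86=1010110 pc4: +16 =812
r87=1010111 pc5: +32 =844
r88=1011000 pc3: +8 =852
r89=1011001 pc4: +16 =868
r90=1011010 pc4: +16 =884
r91=1011011 pc5: +32 =916
r92=1011100 pc4: +16 =932
r93=1011101 pc5: +32 =964
r94=1011110 pc5: +32 =996
r95=1011111 pc6: +64 =1060
r96=1100000 pc2: +4 =1064
r97=1100001 pc3: +8 =1072
r98=1100010 pc3: +8 =1080
r99=1100011 pc4: +16 =1096
r100=1100100 pc3: +8 =1104
r101=1100101 pc4: +16 =1120
r102=1100110 pc4: +16 =1136
r103=1100111 pc5: +32 =1168
r104=1101000 pc3: +8 =1176
r105=1101001 pc4: +16 =1192
r106=1101010 pc4: +16 =1208
r107=1101011 pc5: +32 =1240
r108=1101100 pc4: +16 =1256
r109=1101101 pc5: +32 =1288
r110=1101110 pc5: +32 =1320
r111=1101111 pc6: +64 =1384
r112=1110000 pc3: +8 =1392
r113=1110001 pc4: +16 =1408
r114=1110010 pc4: +16 =1424
r115=1110011 pc5: +32 =1456
r116=1110100 pc4: +16 =1472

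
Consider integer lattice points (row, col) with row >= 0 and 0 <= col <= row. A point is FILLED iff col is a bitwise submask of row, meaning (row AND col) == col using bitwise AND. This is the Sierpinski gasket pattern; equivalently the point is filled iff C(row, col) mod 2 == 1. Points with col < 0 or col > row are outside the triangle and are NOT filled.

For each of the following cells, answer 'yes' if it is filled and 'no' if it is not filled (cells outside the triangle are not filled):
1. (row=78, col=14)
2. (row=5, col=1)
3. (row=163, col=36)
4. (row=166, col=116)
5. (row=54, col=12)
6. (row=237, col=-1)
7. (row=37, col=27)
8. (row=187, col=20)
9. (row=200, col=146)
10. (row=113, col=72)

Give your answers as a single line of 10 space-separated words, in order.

(78,14): row=0b1001110, col=0b1110, row AND col = 0b1110 = 14; 14 == 14 -> filled
(5,1): row=0b101, col=0b1, row AND col = 0b1 = 1; 1 == 1 -> filled
(163,36): row=0b10100011, col=0b100100, row AND col = 0b100000 = 32; 32 != 36 -> empty
(166,116): row=0b10100110, col=0b1110100, row AND col = 0b100100 = 36; 36 != 116 -> empty
(54,12): row=0b110110, col=0b1100, row AND col = 0b100 = 4; 4 != 12 -> empty
(237,-1): col outside [0, 237] -> not filled
(37,27): row=0b100101, col=0b11011, row AND col = 0b1 = 1; 1 != 27 -> empty
(187,20): row=0b10111011, col=0b10100, row AND col = 0b10000 = 16; 16 != 20 -> empty
(200,146): row=0b11001000, col=0b10010010, row AND col = 0b10000000 = 128; 128 != 146 -> empty
(113,72): row=0b1110001, col=0b1001000, row AND col = 0b1000000 = 64; 64 != 72 -> empty

Answer: yes yes no no no no no no no no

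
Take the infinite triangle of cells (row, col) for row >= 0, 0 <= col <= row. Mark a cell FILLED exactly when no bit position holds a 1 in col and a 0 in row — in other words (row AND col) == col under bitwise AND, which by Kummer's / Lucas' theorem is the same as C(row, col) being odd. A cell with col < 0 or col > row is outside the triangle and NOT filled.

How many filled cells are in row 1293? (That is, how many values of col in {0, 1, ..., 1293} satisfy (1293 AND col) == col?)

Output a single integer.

1293 in binary = 10100001101
popcount(1293) = number of 1-bits in 10100001101 = 5
A col c satisfies (1293 AND c) == c iff every set bit of c is also set in 1293; each of the 5 set bits of 1293 can independently be on or off in c.
count = 2^5 = 32

Answer: 32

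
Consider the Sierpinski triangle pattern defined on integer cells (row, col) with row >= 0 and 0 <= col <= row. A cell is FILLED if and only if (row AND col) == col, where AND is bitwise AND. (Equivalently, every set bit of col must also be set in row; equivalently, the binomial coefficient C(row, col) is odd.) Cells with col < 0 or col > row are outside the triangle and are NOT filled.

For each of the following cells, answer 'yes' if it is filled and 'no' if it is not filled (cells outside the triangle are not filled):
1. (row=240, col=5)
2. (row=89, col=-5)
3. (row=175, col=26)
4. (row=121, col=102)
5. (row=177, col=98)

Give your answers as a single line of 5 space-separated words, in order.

Answer: no no no no no

Derivation:
(240,5): row=0b11110000, col=0b101, row AND col = 0b0 = 0; 0 != 5 -> empty
(89,-5): col outside [0, 89] -> not filled
(175,26): row=0b10101111, col=0b11010, row AND col = 0b1010 = 10; 10 != 26 -> empty
(121,102): row=0b1111001, col=0b1100110, row AND col = 0b1100000 = 96; 96 != 102 -> empty
(177,98): row=0b10110001, col=0b1100010, row AND col = 0b100000 = 32; 32 != 98 -> empty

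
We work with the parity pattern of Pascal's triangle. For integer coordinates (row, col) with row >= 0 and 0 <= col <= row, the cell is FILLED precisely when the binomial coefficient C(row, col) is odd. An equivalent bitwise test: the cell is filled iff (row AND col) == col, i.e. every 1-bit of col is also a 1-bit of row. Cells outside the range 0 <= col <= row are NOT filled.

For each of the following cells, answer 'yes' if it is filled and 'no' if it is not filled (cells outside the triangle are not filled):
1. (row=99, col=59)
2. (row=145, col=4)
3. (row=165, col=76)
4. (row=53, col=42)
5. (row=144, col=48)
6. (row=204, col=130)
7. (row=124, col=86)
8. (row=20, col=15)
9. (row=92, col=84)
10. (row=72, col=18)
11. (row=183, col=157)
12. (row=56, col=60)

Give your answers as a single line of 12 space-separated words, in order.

(99,59): row=0b1100011, col=0b111011, row AND col = 0b100011 = 35; 35 != 59 -> empty
(145,4): row=0b10010001, col=0b100, row AND col = 0b0 = 0; 0 != 4 -> empty
(165,76): row=0b10100101, col=0b1001100, row AND col = 0b100 = 4; 4 != 76 -> empty
(53,42): row=0b110101, col=0b101010, row AND col = 0b100000 = 32; 32 != 42 -> empty
(144,48): row=0b10010000, col=0b110000, row AND col = 0b10000 = 16; 16 != 48 -> empty
(204,130): row=0b11001100, col=0b10000010, row AND col = 0b10000000 = 128; 128 != 130 -> empty
(124,86): row=0b1111100, col=0b1010110, row AND col = 0b1010100 = 84; 84 != 86 -> empty
(20,15): row=0b10100, col=0b1111, row AND col = 0b100 = 4; 4 != 15 -> empty
(92,84): row=0b1011100, col=0b1010100, row AND col = 0b1010100 = 84; 84 == 84 -> filled
(72,18): row=0b1001000, col=0b10010, row AND col = 0b0 = 0; 0 != 18 -> empty
(183,157): row=0b10110111, col=0b10011101, row AND col = 0b10010101 = 149; 149 != 157 -> empty
(56,60): col outside [0, 56] -> not filled

Answer: no no no no no no no no yes no no no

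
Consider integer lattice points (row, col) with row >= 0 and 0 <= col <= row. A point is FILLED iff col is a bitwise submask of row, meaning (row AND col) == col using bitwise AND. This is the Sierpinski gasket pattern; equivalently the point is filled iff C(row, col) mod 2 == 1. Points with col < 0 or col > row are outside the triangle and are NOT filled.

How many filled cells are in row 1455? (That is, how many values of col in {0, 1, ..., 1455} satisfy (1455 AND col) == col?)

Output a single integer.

1455 in binary = 10110101111
popcount(1455) = number of 1-bits in 10110101111 = 8
A col c satisfies (1455 AND c) == c iff every set bit of c is also set in 1455; each of the 8 set bits of 1455 can independently be on or off in c.
count = 2^8 = 256

Answer: 256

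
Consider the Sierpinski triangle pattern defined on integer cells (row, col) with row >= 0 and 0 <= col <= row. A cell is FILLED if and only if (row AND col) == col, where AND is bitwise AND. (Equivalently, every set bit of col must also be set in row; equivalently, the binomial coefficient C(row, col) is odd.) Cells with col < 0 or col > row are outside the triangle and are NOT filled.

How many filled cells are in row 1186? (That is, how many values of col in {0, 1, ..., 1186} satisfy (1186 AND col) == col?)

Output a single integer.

Answer: 16

Derivation:
1186 in binary = 10010100010
popcount(1186) = number of 1-bits in 10010100010 = 4
A col c satisfies (1186 AND c) == c iff every set bit of c is also set in 1186; each of the 4 set bits of 1186 can independently be on or off in c.
count = 2^4 = 16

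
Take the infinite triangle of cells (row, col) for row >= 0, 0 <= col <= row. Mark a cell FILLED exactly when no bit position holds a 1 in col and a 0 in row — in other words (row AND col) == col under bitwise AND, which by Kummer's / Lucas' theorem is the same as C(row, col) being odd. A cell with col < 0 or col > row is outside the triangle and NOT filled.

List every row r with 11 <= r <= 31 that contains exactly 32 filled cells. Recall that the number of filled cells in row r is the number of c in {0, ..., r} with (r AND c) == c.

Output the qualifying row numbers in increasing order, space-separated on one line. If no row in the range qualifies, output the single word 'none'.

Answer: 31

Derivation:
Row r has 2^popcount(r) filled cells, so we need popcount(r) = log2(32) = 5.
Scan r = 11..31 and keep those with exactly 5 one-bits:
r=11=1011 popcount=3 -> skip
r=12=1100 popcount=2 -> skip
r=13=1101 popcount=3 -> skip
r=14=1110 popcount=3 -> skip
r=15=1111 popcount=4 -> skip
r=16=10000 popcount=1 -> skip
r=17=10001 popcount=2 -> skip
r=18=10010 popcount=2 -> skip
r=19=10011 popcount=3 -> skip
r=20=10100 popcount=2 -> skip
r=21=10101 popcount=3 -> skip
r=22=10110 popcount=3 -> skip
r=23=10111 popcount=4 -> skip
r=24=11000 popcount=2 -> skip
r=25=11001 popcount=3 -> skip
r=26=11010 popcount=3 -> skip
r=27=11011 popcount=4 -> skip
r=28=11100 popcount=3 -> skip
r=29=11101 popcount=4 -> skip
r=30=11110 popcount=4 -> skip
r=31=11111 popcount=5 -> KEEP
Kept rows: 31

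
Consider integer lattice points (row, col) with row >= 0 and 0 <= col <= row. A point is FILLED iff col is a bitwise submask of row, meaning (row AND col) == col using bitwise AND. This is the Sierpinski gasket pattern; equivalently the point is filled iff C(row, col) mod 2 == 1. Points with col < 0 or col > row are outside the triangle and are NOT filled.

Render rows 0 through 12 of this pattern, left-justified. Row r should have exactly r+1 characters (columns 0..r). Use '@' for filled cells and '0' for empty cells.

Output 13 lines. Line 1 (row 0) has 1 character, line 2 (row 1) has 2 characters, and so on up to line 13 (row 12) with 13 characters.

Answer: @
@@
@0@
@@@@
@000@
@@00@@
@0@0@0@
@@@@@@@@
@0000000@
@@000000@@
@0@00000@0@
@@@@0000@@@@
@000@000@000@

Derivation:
r0=0: @
r1=1: @@
r2=10: @0@
r3=11: @@@@
r4=100: @000@
r5=101: @@00@@
r6=110: @0@0@0@
r7=111: @@@@@@@@
r8=1000: @0000000@
r9=1001: @@000000@@
r10=1010: @0@00000@0@
r11=1011: @@@@0000@@@@
r12=1100: @000@000@000@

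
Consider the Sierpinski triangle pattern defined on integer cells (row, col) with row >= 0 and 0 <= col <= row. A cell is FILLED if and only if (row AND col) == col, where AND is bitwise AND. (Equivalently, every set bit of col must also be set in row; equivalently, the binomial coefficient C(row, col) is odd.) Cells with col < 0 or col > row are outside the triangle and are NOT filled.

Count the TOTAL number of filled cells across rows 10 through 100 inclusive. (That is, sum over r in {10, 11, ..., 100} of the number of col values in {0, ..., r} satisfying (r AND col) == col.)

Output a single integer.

r10=1010 pc2: +4 =4
r11=1011 pc3: +8 =12
r12=1100 pc2: +4 =16
r13=1101 pc3: +8 =24
r14=1110 pc3: +8 =32
r15=1111 pc4: +16 =48
r16=10000 pc1: +2 =50
r17=10001 pc2: +4 =54
r18=10010 pc2: +4 =58
r19=10011 pc3: +8 =66
r20=10100 pc2: +4 =70
r21=10101 pc3: +8 =78
r22=10110 pc3: +8 =86
r23=10111 pc4: +16 =102
r24=11000 pc2: +4 =106
r25=11001 pc3: +8 =114
r26=11010 pc3: +8 =122
r27=11011 pc4: +16 =138
r28=11100 pc3: +8 =146
r29=11101 pc4: +16 =162
r30=11110 pc4: +16 =178
r31=11111 pc5: +32 =210
r32=100000 pc1: +2 =212
r33=100001 pc2: +4 =216
r34=100010 pc2: +4 =220
r35=100011 pc3: +8 =228
r36=100100 pc2: +4 =232
r37=100101 pc3: +8 =240
r38=100110 pc3: +8 =248
r39=100111 pc4: +16 =264
r40=101000 pc2: +4 =268
r41=101001 pc3: +8 =276
r42=101010 pc3: +8 =284
r43=101011 pc4: +16 =300
r44=101100 pc3: +8 =308
r45=101101 pc4: +16 =324
r46=101110 pc4: +16 =340
r47=101111 pc5: +32 =372
r48=110000 pc2: +4 =376
r49=110001 pc3: +8 =384
r50=110010 pc3: +8 =392
r51=110011 pc4: +16 =408
r52=110100 pc3: +8 =416
r53=110101 pc4: +16 =432
r54=110110 pc4: +16 =448
r55=110111 pc5: +32 =480
r56=111000 pc3: +8 =488
r57=111001 pc4: +16 =504
r58=111010 pc4: +16 =520
r59=111011 pc5: +32 =552
r60=111100 pc4: +16 =568
r61=111101 pc5: +32 =600
r62=111110 pc5: +32 =632
r63=111111 pc6: +64 =696
r64=1000000 pc1: +2 =698
r65=1000001 pc2: +4 =702
r66=1000010 pc2: +4 =706
r67=1000011 pc3: +8 =714
r68=1000100 pc2: +4 =718
r69=1000101 pc3: +8 =726
r70=1000110 pc3: +8 =734
r71=1000111 pc4: +16 =750
r72=1001000 pc2: +4 =754
r73=1001001 pc3: +8 =762
r74=1001010 pc3: +8 =770
r75=1001011 pc4: +16 =786
r76=1001100 pc3: +8 =794
r77=1001101 pc4: +16 =810
r78=1001110 pc4: +16 =826
r79=1001111 pc5: +32 =858
r80=1010000 pc2: +4 =862
r81=1010001 pc3: +8 =870
r82=1010010 pc3: +8 =878
r83=1010011 pc4: +16 =894
r84=1010100 pc3: +8 =902
r85=1010101 pc4: +16 =918
r86=1010110 pc4: +16 =934
r87=1010111 pc5: +32 =966
r88=1011000 pc3: +8 =974
r89=1011001 pc4: +16 =990
r90=1011010 pc4: +16 =1006
r91=1011011 pc5: +32 =1038
r92=1011100 pc4: +16 =1054
r93=1011101 pc5: +32 =1086
r94=1011110 pc5: +32 =1118
r95=1011111 pc6: +64 =1182
r96=1100000 pc2: +4 =1186
r97=1100001 pc3: +8 =1194
r98=1100010 pc3: +8 =1202
r99=1100011 pc4: +16 =1218
r100=1100100 pc3: +8 =1226

Answer: 1226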